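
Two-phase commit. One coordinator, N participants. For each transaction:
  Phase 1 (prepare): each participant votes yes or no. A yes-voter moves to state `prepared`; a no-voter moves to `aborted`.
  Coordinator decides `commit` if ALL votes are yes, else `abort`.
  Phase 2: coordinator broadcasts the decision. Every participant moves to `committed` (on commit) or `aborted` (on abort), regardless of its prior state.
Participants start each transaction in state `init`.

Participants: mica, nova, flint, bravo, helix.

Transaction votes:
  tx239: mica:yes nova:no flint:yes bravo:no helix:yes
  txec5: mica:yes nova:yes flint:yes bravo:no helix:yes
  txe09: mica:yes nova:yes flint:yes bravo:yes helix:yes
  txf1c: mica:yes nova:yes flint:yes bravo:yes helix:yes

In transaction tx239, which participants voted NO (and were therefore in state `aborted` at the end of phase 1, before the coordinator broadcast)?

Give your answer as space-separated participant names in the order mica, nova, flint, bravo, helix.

Answer: nova bravo

Derivation:
Txn tx239 phase 1: mica yes -> prepared; nova no -> aborted; flint yes -> prepared; bravo no -> aborted; helix yes -> prepared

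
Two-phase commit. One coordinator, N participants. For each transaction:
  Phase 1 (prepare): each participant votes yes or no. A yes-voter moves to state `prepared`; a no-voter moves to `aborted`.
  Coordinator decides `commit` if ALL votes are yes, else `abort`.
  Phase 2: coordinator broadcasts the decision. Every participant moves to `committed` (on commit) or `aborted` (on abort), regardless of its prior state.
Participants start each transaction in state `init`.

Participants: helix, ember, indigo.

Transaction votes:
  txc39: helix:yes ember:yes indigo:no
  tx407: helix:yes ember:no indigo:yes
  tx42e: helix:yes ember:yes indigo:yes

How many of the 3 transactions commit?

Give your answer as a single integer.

txc39: no from indigo -> abort (commits=0)
tx407: no from ember -> abort (commits=0)
tx42e: all yes -> commit (commits=1)

Answer: 1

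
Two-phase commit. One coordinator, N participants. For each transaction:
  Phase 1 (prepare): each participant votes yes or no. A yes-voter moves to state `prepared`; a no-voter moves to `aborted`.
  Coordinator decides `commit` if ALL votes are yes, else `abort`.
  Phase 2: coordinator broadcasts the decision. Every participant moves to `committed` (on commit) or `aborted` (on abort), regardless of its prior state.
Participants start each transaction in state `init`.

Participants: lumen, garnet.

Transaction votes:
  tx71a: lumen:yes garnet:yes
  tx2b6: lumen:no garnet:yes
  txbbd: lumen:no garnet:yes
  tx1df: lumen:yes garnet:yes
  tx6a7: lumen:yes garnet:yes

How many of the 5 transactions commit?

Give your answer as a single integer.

Answer: 3

Derivation:
tx71a: all yes -> commit (commits=1)
tx2b6: no from lumen -> abort (commits=1)
txbbd: no from lumen -> abort (commits=1)
tx1df: all yes -> commit (commits=2)
tx6a7: all yes -> commit (commits=3)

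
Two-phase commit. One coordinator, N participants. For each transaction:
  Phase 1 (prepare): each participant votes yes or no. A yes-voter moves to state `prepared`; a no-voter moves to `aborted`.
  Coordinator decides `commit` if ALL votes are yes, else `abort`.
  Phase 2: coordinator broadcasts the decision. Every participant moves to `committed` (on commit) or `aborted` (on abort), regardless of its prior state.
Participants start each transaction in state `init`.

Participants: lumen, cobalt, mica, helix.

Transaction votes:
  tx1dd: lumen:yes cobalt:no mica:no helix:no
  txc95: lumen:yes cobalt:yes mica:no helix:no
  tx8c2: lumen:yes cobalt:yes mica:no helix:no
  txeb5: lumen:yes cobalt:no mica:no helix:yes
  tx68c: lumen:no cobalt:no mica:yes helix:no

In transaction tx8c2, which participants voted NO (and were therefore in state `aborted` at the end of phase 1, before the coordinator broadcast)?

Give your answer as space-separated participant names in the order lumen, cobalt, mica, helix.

Answer: mica helix

Derivation:
Txn tx8c2 phase 1: lumen yes -> prepared; cobalt yes -> prepared; mica no -> aborted; helix no -> aborted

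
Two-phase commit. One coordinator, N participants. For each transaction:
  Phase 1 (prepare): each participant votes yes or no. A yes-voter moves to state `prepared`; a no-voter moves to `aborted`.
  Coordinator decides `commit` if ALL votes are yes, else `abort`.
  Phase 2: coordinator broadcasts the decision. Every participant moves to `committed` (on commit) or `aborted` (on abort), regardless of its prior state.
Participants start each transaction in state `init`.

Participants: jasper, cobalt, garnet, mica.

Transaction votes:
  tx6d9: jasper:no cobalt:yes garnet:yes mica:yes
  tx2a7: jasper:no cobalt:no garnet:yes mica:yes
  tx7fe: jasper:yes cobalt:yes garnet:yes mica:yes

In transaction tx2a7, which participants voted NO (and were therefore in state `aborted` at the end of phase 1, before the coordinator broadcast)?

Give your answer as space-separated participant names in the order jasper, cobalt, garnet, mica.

Txn tx2a7 phase 1: jasper no -> aborted; cobalt no -> aborted; garnet yes -> prepared; mica yes -> prepared

Answer: jasper cobalt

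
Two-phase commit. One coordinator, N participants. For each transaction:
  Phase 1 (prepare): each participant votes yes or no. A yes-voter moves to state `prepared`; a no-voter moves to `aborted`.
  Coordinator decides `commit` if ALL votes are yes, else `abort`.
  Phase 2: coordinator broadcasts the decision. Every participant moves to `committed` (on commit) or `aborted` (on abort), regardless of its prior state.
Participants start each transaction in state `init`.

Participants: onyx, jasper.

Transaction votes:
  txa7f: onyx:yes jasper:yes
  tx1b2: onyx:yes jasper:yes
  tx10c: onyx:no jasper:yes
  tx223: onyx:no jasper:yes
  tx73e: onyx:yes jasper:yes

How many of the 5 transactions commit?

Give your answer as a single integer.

Answer: 3

Derivation:
txa7f: all yes -> commit (commits=1)
tx1b2: all yes -> commit (commits=2)
tx10c: no from onyx -> abort (commits=2)
tx223: no from onyx -> abort (commits=2)
tx73e: all yes -> commit (commits=3)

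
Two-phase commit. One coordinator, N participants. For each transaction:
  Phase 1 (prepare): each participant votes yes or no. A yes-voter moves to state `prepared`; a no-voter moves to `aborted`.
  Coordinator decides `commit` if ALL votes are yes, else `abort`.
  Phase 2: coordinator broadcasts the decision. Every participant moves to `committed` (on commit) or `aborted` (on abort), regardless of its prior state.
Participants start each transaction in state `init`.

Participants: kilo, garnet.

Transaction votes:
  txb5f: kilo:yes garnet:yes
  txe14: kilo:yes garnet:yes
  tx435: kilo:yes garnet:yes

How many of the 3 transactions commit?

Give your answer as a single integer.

txb5f: all yes -> commit (commits=1)
txe14: all yes -> commit (commits=2)
tx435: all yes -> commit (commits=3)

Answer: 3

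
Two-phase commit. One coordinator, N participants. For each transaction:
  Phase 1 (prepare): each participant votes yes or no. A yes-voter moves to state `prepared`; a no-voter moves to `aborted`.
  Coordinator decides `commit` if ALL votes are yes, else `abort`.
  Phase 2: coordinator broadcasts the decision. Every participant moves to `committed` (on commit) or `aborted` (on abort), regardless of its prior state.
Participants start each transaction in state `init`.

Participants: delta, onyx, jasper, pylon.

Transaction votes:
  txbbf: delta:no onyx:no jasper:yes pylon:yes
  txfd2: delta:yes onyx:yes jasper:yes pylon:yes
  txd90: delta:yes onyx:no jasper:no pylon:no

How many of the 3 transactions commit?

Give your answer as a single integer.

txbbf: no from delta, onyx -> abort (commits=0)
txfd2: all yes -> commit (commits=1)
txd90: no from onyx, jasper, pylon -> abort (commits=1)

Answer: 1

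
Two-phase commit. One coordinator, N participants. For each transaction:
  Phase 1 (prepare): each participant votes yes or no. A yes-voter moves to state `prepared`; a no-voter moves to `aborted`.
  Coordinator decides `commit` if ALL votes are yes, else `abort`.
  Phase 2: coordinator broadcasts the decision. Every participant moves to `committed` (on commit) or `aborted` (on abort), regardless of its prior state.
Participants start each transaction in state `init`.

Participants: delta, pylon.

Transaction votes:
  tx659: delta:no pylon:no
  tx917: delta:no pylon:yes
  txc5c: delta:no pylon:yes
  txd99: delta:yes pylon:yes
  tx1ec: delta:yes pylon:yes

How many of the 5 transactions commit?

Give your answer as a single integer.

tx659: no from delta, pylon -> abort (commits=0)
tx917: no from delta -> abort (commits=0)
txc5c: no from delta -> abort (commits=0)
txd99: all yes -> commit (commits=1)
tx1ec: all yes -> commit (commits=2)

Answer: 2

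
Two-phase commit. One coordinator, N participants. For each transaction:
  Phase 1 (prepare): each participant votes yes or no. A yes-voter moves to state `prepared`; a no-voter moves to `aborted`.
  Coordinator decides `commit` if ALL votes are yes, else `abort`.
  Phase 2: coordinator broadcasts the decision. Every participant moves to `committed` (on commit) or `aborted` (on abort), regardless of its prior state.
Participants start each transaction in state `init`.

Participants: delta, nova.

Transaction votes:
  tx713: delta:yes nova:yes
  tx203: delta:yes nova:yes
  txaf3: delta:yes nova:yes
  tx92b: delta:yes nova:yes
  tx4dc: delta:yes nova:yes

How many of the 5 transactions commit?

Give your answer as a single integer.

tx713: all yes -> commit (commits=1)
tx203: all yes -> commit (commits=2)
txaf3: all yes -> commit (commits=3)
tx92b: all yes -> commit (commits=4)
tx4dc: all yes -> commit (commits=5)

Answer: 5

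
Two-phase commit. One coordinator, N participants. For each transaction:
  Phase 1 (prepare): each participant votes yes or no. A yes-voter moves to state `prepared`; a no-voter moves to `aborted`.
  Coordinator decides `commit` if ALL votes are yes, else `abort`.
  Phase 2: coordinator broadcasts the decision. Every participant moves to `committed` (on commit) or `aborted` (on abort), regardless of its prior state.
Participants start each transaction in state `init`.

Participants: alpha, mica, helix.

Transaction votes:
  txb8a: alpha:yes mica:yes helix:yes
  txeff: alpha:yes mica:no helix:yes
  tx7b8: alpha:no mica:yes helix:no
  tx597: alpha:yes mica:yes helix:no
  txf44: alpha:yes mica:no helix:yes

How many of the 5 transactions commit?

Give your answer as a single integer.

Answer: 1

Derivation:
txb8a: all yes -> commit (commits=1)
txeff: no from mica -> abort (commits=1)
tx7b8: no from alpha, helix -> abort (commits=1)
tx597: no from helix -> abort (commits=1)
txf44: no from mica -> abort (commits=1)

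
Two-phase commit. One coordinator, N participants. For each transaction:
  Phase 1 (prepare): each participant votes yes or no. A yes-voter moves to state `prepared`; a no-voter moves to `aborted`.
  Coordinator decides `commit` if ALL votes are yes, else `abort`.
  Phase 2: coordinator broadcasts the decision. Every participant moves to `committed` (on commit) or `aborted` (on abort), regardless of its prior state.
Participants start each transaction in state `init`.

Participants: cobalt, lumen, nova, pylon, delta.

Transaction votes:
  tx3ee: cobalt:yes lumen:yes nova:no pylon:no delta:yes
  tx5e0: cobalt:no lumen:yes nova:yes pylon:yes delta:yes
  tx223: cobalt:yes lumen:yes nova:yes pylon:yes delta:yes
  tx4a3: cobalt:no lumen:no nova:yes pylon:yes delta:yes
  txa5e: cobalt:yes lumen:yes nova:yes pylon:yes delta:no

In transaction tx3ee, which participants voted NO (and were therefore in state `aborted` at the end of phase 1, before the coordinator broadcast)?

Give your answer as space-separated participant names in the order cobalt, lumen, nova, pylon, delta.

Answer: nova pylon

Derivation:
Txn tx3ee phase 1: cobalt yes -> prepared; lumen yes -> prepared; nova no -> aborted; pylon no -> aborted; delta yes -> prepared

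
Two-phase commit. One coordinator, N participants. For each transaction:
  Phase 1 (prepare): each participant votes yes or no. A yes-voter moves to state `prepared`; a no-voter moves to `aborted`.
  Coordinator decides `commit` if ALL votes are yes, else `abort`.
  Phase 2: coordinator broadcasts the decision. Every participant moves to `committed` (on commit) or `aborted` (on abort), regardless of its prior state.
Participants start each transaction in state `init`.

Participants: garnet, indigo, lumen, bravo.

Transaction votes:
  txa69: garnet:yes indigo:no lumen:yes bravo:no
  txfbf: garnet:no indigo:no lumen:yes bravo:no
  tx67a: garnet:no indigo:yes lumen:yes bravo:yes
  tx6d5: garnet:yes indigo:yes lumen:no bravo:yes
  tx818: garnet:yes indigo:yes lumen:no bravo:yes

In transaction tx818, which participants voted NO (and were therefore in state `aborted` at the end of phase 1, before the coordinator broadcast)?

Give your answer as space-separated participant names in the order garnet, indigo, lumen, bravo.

Answer: lumen

Derivation:
Txn tx818 phase 1: garnet yes -> prepared; indigo yes -> prepared; lumen no -> aborted; bravo yes -> prepared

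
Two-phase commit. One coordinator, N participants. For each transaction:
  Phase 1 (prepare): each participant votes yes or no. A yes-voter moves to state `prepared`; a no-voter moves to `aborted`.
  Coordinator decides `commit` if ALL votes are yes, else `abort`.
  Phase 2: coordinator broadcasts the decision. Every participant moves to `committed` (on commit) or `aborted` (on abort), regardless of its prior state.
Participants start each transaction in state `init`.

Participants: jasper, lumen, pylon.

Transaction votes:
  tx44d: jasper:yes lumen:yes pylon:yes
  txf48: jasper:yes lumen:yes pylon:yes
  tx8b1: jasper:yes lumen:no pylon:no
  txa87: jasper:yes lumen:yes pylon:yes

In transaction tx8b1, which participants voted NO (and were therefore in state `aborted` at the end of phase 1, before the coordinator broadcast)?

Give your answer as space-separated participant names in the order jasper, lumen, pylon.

Txn tx8b1 phase 1: jasper yes -> prepared; lumen no -> aborted; pylon no -> aborted

Answer: lumen pylon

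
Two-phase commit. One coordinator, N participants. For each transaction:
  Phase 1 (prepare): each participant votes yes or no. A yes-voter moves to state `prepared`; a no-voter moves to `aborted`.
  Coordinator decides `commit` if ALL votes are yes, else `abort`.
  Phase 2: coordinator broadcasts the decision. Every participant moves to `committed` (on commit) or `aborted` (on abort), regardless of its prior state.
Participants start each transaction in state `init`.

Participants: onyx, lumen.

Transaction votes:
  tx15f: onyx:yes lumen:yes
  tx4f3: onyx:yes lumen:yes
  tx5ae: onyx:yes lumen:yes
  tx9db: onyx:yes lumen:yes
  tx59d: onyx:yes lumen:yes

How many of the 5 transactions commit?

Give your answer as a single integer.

tx15f: all yes -> commit (commits=1)
tx4f3: all yes -> commit (commits=2)
tx5ae: all yes -> commit (commits=3)
tx9db: all yes -> commit (commits=4)
tx59d: all yes -> commit (commits=5)

Answer: 5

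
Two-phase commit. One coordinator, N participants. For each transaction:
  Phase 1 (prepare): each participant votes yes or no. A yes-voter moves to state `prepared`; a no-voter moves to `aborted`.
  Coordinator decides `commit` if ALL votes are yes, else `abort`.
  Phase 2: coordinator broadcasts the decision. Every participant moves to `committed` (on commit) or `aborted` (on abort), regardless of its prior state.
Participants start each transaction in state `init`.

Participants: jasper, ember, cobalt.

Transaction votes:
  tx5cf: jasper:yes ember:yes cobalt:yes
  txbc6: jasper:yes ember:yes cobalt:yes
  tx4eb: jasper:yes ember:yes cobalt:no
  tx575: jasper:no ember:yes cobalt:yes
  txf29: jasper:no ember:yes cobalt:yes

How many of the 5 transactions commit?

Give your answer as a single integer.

tx5cf: all yes -> commit (commits=1)
txbc6: all yes -> commit (commits=2)
tx4eb: no from cobalt -> abort (commits=2)
tx575: no from jasper -> abort (commits=2)
txf29: no from jasper -> abort (commits=2)

Answer: 2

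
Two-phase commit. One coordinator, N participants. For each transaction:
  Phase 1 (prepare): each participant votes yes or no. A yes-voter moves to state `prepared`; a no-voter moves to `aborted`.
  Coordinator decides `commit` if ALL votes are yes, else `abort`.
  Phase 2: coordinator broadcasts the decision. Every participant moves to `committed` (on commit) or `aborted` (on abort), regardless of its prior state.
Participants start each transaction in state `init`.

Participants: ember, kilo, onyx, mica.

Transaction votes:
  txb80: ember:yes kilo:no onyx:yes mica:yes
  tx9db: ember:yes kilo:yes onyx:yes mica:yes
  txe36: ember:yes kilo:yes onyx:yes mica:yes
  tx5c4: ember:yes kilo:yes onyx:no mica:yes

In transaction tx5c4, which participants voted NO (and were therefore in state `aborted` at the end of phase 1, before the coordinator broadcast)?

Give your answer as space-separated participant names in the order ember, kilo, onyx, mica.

Txn tx5c4 phase 1: ember yes -> prepared; kilo yes -> prepared; onyx no -> aborted; mica yes -> prepared

Answer: onyx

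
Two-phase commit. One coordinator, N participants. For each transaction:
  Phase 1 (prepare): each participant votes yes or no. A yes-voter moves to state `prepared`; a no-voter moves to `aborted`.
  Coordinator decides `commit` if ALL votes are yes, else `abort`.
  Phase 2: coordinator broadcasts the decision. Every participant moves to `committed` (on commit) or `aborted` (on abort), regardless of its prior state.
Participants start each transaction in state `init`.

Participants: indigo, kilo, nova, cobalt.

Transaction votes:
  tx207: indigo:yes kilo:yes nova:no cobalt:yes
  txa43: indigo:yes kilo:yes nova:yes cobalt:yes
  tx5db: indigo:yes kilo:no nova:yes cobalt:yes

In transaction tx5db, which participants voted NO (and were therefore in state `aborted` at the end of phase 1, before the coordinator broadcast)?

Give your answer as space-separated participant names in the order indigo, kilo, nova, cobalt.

Txn tx5db phase 1: indigo yes -> prepared; kilo no -> aborted; nova yes -> prepared; cobalt yes -> prepared

Answer: kilo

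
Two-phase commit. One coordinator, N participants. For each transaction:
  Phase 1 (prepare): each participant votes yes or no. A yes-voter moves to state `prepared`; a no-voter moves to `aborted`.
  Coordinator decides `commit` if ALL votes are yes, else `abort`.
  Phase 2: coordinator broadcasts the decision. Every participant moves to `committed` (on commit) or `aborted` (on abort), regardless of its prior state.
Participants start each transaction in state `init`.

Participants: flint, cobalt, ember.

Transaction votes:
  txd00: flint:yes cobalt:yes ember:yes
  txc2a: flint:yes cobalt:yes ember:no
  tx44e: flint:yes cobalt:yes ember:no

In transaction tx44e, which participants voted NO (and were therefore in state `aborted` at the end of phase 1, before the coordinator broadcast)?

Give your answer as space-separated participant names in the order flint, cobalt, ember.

Txn tx44e phase 1: flint yes -> prepared; cobalt yes -> prepared; ember no -> aborted

Answer: ember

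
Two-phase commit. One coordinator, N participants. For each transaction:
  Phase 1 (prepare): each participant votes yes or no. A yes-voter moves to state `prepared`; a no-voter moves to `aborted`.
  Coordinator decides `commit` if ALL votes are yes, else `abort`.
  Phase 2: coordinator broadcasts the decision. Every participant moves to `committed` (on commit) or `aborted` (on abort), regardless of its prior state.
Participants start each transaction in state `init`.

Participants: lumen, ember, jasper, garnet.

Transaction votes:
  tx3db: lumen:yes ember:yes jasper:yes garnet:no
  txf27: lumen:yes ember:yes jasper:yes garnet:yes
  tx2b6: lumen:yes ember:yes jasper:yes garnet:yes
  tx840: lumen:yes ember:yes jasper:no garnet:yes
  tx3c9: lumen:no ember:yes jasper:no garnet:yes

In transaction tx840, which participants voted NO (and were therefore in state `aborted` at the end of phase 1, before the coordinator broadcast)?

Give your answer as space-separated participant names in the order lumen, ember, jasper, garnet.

Txn tx840 phase 1: lumen yes -> prepared; ember yes -> prepared; jasper no -> aborted; garnet yes -> prepared

Answer: jasper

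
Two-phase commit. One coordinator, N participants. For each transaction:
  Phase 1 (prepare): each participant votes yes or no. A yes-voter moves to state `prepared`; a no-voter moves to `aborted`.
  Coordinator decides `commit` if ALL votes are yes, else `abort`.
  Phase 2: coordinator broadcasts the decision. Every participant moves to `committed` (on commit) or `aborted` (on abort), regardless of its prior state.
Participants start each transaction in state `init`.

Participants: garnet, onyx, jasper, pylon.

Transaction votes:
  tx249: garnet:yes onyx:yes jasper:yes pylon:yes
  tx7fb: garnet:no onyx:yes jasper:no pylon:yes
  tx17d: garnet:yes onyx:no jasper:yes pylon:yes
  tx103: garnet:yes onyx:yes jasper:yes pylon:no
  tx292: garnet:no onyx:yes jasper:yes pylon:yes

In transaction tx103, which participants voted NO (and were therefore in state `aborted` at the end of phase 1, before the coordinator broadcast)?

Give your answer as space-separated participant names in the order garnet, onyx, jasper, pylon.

Answer: pylon

Derivation:
Txn tx103 phase 1: garnet yes -> prepared; onyx yes -> prepared; jasper yes -> prepared; pylon no -> aborted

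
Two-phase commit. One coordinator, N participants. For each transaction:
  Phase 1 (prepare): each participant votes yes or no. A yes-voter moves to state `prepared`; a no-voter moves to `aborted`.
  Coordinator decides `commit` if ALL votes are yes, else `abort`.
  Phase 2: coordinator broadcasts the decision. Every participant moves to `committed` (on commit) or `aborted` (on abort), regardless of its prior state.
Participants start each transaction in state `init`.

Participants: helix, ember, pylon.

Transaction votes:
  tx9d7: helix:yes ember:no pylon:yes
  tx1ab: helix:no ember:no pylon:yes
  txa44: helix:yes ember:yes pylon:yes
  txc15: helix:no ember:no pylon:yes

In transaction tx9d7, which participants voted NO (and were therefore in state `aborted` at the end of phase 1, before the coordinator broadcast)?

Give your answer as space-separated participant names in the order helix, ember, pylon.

Answer: ember

Derivation:
Txn tx9d7 phase 1: helix yes -> prepared; ember no -> aborted; pylon yes -> prepared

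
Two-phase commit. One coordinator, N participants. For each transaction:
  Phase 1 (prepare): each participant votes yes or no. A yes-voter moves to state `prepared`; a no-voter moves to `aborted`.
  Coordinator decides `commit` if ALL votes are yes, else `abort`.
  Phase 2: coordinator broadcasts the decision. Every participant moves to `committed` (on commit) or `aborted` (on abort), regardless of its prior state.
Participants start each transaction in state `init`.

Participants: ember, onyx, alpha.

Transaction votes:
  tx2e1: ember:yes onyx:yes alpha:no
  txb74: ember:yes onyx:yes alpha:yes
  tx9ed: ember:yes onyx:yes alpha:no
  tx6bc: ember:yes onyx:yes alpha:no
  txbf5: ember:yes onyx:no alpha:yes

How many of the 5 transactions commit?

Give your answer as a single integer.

Answer: 1

Derivation:
tx2e1: no from alpha -> abort (commits=0)
txb74: all yes -> commit (commits=1)
tx9ed: no from alpha -> abort (commits=1)
tx6bc: no from alpha -> abort (commits=1)
txbf5: no from onyx -> abort (commits=1)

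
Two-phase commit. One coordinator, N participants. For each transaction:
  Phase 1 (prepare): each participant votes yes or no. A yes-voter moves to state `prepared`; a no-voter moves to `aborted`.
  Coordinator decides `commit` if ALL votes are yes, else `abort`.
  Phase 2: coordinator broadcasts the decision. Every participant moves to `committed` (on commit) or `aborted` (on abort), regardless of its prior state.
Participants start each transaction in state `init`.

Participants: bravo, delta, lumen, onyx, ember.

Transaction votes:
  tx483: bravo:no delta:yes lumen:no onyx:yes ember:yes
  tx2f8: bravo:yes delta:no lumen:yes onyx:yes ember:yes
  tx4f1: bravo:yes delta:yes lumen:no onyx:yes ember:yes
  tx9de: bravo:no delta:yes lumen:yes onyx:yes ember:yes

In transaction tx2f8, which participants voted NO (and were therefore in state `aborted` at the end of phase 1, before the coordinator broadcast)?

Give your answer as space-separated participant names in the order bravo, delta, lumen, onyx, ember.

Answer: delta

Derivation:
Txn tx2f8 phase 1: bravo yes -> prepared; delta no -> aborted; lumen yes -> prepared; onyx yes -> prepared; ember yes -> prepared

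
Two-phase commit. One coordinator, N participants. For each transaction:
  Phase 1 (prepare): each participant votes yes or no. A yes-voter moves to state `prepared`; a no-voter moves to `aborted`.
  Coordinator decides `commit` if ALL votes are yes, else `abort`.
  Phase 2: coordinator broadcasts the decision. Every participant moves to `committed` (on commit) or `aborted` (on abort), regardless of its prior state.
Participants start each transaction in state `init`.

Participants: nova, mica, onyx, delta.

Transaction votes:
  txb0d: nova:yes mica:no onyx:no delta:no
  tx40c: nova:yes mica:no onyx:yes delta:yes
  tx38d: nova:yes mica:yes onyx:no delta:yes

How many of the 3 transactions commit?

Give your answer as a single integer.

Answer: 0

Derivation:
txb0d: no from mica, onyx, delta -> abort (commits=0)
tx40c: no from mica -> abort (commits=0)
tx38d: no from onyx -> abort (commits=0)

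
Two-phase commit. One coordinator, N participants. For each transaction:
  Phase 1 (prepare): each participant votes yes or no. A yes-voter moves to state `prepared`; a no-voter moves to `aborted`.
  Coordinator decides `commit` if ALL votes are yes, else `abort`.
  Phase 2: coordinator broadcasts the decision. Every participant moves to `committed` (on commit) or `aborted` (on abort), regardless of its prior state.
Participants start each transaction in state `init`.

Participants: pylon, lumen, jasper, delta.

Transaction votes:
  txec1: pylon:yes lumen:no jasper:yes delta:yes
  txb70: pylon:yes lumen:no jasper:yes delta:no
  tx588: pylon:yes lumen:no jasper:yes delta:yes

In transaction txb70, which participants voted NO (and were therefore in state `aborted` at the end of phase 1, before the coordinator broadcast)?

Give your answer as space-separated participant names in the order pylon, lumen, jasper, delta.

Txn txb70 phase 1: pylon yes -> prepared; lumen no -> aborted; jasper yes -> prepared; delta no -> aborted

Answer: lumen delta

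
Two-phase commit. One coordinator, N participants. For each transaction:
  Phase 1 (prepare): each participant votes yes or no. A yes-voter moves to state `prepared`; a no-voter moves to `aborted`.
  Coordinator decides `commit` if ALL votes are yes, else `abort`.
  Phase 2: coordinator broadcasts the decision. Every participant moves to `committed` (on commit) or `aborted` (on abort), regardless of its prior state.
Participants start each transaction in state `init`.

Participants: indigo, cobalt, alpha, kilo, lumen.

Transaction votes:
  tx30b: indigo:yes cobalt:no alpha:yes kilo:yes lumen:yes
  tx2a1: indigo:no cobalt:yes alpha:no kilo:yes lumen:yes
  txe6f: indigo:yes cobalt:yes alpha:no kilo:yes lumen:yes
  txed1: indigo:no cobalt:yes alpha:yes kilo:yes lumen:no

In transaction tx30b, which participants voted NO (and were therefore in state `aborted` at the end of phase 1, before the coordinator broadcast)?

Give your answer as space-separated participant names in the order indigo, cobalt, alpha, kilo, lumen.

Answer: cobalt

Derivation:
Txn tx30b phase 1: indigo yes -> prepared; cobalt no -> aborted; alpha yes -> prepared; kilo yes -> prepared; lumen yes -> prepared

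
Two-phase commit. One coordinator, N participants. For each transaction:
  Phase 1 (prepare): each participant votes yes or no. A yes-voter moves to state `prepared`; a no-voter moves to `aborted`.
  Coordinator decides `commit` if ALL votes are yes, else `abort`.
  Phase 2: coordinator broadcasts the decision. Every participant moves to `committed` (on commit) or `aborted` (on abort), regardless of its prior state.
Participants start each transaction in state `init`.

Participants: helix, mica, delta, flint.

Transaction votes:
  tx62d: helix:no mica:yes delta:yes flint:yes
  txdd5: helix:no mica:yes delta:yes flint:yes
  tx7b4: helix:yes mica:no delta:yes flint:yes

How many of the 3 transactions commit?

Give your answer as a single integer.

Answer: 0

Derivation:
tx62d: no from helix -> abort (commits=0)
txdd5: no from helix -> abort (commits=0)
tx7b4: no from mica -> abort (commits=0)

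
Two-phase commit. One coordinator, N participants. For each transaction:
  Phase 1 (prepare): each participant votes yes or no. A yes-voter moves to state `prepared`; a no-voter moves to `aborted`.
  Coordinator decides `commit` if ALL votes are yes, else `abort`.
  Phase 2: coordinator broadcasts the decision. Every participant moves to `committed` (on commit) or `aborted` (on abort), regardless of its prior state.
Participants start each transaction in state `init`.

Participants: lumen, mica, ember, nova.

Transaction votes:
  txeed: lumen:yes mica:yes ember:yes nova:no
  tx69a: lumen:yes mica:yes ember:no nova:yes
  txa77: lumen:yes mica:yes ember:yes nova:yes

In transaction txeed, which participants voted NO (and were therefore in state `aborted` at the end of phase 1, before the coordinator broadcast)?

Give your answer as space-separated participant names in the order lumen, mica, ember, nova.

Txn txeed phase 1: lumen yes -> prepared; mica yes -> prepared; ember yes -> prepared; nova no -> aborted

Answer: nova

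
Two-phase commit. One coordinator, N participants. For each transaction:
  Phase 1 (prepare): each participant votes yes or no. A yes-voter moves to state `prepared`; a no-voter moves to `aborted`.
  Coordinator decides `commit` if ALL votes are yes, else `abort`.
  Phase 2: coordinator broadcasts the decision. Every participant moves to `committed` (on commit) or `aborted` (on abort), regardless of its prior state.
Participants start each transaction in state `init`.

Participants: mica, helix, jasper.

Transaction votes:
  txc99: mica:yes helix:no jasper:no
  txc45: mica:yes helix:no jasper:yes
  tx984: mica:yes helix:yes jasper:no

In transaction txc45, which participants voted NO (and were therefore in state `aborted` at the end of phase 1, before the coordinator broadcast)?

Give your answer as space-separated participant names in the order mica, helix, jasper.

Answer: helix

Derivation:
Txn txc45 phase 1: mica yes -> prepared; helix no -> aborted; jasper yes -> prepared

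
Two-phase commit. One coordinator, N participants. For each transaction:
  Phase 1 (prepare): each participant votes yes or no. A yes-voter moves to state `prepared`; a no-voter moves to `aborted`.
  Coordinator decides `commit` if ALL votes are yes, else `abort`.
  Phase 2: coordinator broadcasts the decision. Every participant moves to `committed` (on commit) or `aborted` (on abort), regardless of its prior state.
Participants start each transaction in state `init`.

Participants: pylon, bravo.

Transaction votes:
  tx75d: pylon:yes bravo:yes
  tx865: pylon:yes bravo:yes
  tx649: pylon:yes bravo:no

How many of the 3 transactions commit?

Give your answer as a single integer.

Answer: 2

Derivation:
tx75d: all yes -> commit (commits=1)
tx865: all yes -> commit (commits=2)
tx649: no from bravo -> abort (commits=2)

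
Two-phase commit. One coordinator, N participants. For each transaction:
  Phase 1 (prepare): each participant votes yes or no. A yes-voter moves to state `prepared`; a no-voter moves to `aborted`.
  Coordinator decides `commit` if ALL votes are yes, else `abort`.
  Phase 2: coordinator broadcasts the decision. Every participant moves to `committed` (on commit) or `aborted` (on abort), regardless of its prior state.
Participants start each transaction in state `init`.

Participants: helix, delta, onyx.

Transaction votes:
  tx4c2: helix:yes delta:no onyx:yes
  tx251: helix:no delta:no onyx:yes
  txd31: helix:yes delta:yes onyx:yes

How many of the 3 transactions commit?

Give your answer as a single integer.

Answer: 1

Derivation:
tx4c2: no from delta -> abort (commits=0)
tx251: no from helix, delta -> abort (commits=0)
txd31: all yes -> commit (commits=1)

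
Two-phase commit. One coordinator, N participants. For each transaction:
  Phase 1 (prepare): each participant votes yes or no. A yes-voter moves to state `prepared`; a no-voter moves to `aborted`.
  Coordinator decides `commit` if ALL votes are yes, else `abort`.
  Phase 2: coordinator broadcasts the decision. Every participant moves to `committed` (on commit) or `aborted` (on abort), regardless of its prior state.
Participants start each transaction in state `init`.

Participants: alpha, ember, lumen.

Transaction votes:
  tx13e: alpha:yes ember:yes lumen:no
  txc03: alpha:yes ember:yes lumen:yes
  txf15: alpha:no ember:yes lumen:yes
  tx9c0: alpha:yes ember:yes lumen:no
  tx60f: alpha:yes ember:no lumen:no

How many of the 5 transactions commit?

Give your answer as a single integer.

Answer: 1

Derivation:
tx13e: no from lumen -> abort (commits=0)
txc03: all yes -> commit (commits=1)
txf15: no from alpha -> abort (commits=1)
tx9c0: no from lumen -> abort (commits=1)
tx60f: no from ember, lumen -> abort (commits=1)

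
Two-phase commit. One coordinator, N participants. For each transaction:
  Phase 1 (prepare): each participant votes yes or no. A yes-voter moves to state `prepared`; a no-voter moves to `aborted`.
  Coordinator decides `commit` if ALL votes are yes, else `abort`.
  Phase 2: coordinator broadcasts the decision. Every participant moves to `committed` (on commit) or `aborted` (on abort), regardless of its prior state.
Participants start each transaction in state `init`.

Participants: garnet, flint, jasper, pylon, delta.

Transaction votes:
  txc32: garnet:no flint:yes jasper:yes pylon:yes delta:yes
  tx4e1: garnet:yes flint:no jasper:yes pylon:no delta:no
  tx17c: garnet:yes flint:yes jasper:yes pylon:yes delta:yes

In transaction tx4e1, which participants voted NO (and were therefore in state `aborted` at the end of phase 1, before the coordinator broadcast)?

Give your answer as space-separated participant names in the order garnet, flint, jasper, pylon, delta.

Answer: flint pylon delta

Derivation:
Txn tx4e1 phase 1: garnet yes -> prepared; flint no -> aborted; jasper yes -> prepared; pylon no -> aborted; delta no -> aborted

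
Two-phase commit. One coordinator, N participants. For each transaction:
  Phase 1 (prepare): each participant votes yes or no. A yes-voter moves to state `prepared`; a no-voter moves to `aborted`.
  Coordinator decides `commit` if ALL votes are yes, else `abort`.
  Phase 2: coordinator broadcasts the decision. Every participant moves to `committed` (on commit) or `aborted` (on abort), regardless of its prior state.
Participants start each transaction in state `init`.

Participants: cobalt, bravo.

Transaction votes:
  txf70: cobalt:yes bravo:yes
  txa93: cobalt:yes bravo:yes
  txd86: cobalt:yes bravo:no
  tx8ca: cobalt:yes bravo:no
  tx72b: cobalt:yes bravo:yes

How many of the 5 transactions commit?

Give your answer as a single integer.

txf70: all yes -> commit (commits=1)
txa93: all yes -> commit (commits=2)
txd86: no from bravo -> abort (commits=2)
tx8ca: no from bravo -> abort (commits=2)
tx72b: all yes -> commit (commits=3)

Answer: 3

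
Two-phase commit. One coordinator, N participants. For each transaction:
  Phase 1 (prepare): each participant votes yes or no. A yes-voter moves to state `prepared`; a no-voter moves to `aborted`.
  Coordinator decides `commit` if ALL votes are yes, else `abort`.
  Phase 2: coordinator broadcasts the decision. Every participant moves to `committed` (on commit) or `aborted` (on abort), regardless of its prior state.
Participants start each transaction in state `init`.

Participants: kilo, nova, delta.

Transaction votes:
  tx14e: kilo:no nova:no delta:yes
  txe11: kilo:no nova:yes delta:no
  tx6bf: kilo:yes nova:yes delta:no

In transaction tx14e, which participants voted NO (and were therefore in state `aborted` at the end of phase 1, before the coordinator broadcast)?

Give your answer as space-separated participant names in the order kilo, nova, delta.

Answer: kilo nova

Derivation:
Txn tx14e phase 1: kilo no -> aborted; nova no -> aborted; delta yes -> prepared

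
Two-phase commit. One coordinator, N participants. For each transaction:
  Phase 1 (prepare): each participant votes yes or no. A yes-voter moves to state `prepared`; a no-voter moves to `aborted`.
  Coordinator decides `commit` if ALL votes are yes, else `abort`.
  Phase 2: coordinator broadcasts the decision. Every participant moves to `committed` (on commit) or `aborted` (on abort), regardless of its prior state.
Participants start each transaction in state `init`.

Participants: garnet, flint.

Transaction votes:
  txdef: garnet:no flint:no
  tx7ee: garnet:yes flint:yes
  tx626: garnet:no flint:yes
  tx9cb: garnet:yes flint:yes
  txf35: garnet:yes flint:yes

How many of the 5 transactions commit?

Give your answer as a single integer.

txdef: no from garnet, flint -> abort (commits=0)
tx7ee: all yes -> commit (commits=1)
tx626: no from garnet -> abort (commits=1)
tx9cb: all yes -> commit (commits=2)
txf35: all yes -> commit (commits=3)

Answer: 3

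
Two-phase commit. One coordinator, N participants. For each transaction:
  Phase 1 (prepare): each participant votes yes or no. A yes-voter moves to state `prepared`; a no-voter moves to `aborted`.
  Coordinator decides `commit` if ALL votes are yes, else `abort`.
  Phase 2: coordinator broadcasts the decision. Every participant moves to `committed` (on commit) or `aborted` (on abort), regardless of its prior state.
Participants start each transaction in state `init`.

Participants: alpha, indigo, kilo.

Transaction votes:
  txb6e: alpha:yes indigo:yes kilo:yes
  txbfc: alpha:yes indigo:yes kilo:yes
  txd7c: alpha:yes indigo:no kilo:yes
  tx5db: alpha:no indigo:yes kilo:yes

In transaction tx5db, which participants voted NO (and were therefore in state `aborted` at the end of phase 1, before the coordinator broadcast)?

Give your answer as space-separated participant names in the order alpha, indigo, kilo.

Txn tx5db phase 1: alpha no -> aborted; indigo yes -> prepared; kilo yes -> prepared

Answer: alpha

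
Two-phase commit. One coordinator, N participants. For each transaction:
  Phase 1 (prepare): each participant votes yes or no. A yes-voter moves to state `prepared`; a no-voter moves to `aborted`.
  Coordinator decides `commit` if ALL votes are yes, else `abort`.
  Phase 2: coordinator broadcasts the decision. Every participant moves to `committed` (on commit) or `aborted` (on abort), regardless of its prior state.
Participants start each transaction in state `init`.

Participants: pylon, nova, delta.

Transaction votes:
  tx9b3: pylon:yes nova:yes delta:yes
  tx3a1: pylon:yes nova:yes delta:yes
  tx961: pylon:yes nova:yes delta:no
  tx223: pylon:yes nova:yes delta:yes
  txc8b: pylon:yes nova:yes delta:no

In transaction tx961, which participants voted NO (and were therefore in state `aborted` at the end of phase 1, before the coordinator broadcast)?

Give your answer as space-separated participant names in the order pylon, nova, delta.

Answer: delta

Derivation:
Txn tx961 phase 1: pylon yes -> prepared; nova yes -> prepared; delta no -> aborted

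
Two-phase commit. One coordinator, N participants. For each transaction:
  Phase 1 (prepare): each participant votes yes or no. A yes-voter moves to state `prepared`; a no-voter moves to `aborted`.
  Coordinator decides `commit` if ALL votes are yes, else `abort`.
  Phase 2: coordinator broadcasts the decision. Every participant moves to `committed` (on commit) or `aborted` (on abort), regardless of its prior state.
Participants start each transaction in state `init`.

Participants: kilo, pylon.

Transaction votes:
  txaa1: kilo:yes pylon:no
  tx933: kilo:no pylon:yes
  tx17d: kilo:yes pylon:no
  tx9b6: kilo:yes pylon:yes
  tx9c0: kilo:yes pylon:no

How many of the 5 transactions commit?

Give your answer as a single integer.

txaa1: no from pylon -> abort (commits=0)
tx933: no from kilo -> abort (commits=0)
tx17d: no from pylon -> abort (commits=0)
tx9b6: all yes -> commit (commits=1)
tx9c0: no from pylon -> abort (commits=1)

Answer: 1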